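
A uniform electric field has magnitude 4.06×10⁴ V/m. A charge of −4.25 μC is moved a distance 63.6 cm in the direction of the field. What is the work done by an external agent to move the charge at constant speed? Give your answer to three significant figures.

The potential change for a displacement 63.6 cm in the direction of the field is ΔV = −Ed = -2.58×10⁴ V.
W_ext = qΔV = 0.110 J.

0.110 J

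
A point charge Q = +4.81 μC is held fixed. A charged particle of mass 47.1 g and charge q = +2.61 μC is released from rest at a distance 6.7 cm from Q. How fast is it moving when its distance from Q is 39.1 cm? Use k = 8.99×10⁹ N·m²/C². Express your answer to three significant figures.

7.70 m/s

Only the electrostatic force acts, so mechanical energy is conserved: ½mv² = U₁ − U₂ = kQq(1/r₁ − 1/r₂).
U₁ − U₂ = (8.99×10⁹ N·m²/C²)(4.81×10⁻⁶ C)(2.61×10⁻⁶ C)(1/0.0670 − 1/0.391) = 1.40 J.
v = √(2·1.40/0.0471) = 7.70 m/s.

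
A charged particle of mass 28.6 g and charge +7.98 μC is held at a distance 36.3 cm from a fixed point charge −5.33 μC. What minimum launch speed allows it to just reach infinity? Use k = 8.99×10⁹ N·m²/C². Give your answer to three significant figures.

To just escape, total mechanical energy must reach zero at infinity: ½mv²_min + U = 0, so ½mv²_min = −U = |kQq|/r.
|U| = |kQq|/r = (8.99×10⁹ N·m²/C²)(5.33×10⁻⁶)(7.98×10⁻⁶)/(0.363) = 1.05 J.
v_min = √(2|U|/m) = √(2·1.05/0.0286) = 8.58 m/s.

8.58 m/s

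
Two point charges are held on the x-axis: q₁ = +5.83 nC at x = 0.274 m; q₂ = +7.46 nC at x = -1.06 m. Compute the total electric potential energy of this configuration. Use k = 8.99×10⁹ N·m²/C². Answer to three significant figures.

2.93×10⁻⁷ J

The assembly work is the sum of pairwise potential energies, U = Σ_{i<j} kqᵢqⱼ/rᵢⱼ.
Pair separations: r₁₂ = 1.33 m.
U = (2.93×10⁻⁷) = 2.93×10⁻⁷ J.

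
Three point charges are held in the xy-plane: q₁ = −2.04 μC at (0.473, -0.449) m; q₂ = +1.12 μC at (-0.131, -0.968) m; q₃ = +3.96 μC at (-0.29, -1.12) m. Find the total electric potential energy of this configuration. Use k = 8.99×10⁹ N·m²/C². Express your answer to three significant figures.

0.0840 J

The work to assemble the configuration equals its total potential energy, U = Σ kqᵢqⱼ/rᵢⱼ over all pairs.
Pair separations: r₁₂ = 0.796 m, r₁₃ = 1.02 m, r₂₃ = 0.220 m.
U = (-0.0258) + (-0.0715) + (0.181) = 0.0840 J.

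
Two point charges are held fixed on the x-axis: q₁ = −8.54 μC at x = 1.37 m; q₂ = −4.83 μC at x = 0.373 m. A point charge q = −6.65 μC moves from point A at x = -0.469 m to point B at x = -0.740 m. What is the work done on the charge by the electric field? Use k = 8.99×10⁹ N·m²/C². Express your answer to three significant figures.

0.119 J

The work done by the electric force is W_field = −ΔU = −q(V_B − V_A) = q(V_A − V_B).
At A: distances to the source charges are 1.84 m, 0.842 m; V_A = Σ kqᵢ/rᵢ = -9.33×10⁴ V.
At B: distances to the source charges are 2.11 m, 1.11 m; V_B = Σ kqᵢ/rᵢ = -7.54×10⁴ V.
ΔV = V_B − V_A = 1.79×10⁴ V.
W_field = −qΔV = −(-6.65×10⁻⁶ C)(1.79×10⁴ V) = 0.119 J.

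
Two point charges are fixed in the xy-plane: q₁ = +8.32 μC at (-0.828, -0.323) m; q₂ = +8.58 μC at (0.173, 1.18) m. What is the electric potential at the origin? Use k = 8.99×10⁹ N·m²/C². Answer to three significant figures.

The total potential is the scalar sum of each charge's contribution, V = Σ kqᵢ/rᵢ.
Distances from the field point to each charge: r₁ = 0.889 m, r₂ = 1.19 m.
V = k[(8.32×10⁻⁶)/(0.889) + (8.58×10⁻⁶)/(1.19)] = 1.49×10⁵ V.

1.49×10⁵ V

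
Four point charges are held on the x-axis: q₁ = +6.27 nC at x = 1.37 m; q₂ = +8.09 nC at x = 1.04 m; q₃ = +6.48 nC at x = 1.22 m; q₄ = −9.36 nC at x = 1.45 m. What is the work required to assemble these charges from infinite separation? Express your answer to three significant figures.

The work to assemble the configuration equals its total potential energy, U = Σ kqᵢqⱼ/rᵢⱼ over all pairs.
Pair separations: r₁₂ = 0.330 m, r₁₃ = 0.150 m, r₁₄ = 0.0800 m, r₂₃ = 0.180 m, r₂₄ = 0.410 m, r₃₄ = 0.230 m.
Summing all 6 pair terms gives U = -4.19×10⁻⁶ J.

-4.19×10⁻⁶ J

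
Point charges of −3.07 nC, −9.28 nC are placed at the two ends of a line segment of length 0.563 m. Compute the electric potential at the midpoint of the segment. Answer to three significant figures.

-394 V

The total potential is the scalar sum of each charge's contribution, V = Σ kqᵢ/rᵢ.
Each charge is 0.281 m from the midpoint.
V = k[(-3.07×10⁻⁹)/(0.281) + (-9.28×10⁻⁹)/(0.281)] = -394 V.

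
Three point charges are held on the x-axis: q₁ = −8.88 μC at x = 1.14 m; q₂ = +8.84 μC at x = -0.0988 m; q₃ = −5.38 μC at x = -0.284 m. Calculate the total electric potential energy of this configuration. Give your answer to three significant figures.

The work to assemble the configuration equals its total potential energy, U = Σ kqᵢqⱼ/rᵢⱼ over all pairs.
Pair separations: r₁₂ = 1.24 m, r₁₃ = 1.42 m, r₂₃ = 0.185 m.
U = (-0.570) + (0.302) + (-2.31) = -2.58 J.

-2.58 J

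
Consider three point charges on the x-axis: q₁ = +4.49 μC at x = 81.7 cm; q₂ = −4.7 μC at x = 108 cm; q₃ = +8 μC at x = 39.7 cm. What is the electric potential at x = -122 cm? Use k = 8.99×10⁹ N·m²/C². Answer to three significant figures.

The total potential is the scalar sum of each charge's contribution, V = Σ kqᵢ/rᵢ.
Distances from the field point to each charge: r₁ = 2.04 m, r₂ = 2.30 m, r₃ = 1.62 m.
V = k[(4.49×10⁻⁶)/(2.04) + (-4.70×10⁻⁶)/(2.30) + (8.00×10⁻⁶)/(1.62)] = 4.59×10⁴ V.

4.59×10⁴ V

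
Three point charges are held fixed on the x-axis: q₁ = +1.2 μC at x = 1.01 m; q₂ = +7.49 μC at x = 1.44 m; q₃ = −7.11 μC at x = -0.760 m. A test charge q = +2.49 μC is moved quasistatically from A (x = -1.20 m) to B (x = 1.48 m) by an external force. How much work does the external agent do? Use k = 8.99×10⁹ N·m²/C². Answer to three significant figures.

4.46 J

For quasistatic motion the external work equals the change in potential energy: W_ext = qΔV = q(V_B − V_A).
At A: distances to the source charges are 2.21 m, 2.64 m, 0.440 m; V_A = Σ kqᵢ/rᵢ = -1.15×10⁵ V.
At B: distances to the source charges are 0.470 m, 0.0400 m, 2.24 m; V_B = Σ kqᵢ/rᵢ = 1.68×10⁶ V.
ΔV = V_B − V_A = 1.79×10⁶ V.
W_ext = qΔV = (2.49×10⁻⁶ C)(1.79×10⁶ V) = 4.46 J.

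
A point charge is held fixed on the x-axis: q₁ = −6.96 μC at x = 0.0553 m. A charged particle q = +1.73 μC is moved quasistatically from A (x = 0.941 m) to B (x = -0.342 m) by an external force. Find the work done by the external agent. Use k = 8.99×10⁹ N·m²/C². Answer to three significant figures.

-0.150 J

For quasistatic motion the external work equals the change in potential energy: W_ext = qΔV = q(V_B − V_A).
At A: distance to the source charge is 0.886 m; V_A = kq₁/r = -7.06×10⁴ V.
At B: distance to the source charge is 0.397 m; V_B = kq₁/r = -1.57×10⁵ V.
ΔV = V_B − V_A = -8.68×10⁴ V.
W_ext = qΔV = (1.73×10⁻⁶ C)(-8.68×10⁴ V) = -0.150 J.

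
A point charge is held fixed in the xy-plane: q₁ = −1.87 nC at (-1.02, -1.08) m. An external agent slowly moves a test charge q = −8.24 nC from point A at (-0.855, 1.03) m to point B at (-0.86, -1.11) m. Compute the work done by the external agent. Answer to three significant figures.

7.86×10⁻⁷ J

For quasistatic motion the external work equals the change in potential energy: W_ext = qΔV = q(V_B − V_A).
At A: distance to the source charge is 2.12 m; V_A = kq₁/r = -7.94 V.
At B: distance to the source charge is 0.163 m; V_B = kq₁/r = -103 V.
ΔV = V_B − V_A = -95.3 V.
W_ext = qΔV = (-8.24×10⁻⁹ C)(-95.3 V) = 7.86×10⁻⁷ J.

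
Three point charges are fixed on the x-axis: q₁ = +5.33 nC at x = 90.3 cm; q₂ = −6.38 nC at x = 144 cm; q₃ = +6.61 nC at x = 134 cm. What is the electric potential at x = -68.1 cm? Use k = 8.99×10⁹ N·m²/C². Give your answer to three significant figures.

The total potential is the scalar sum of each charge's contribution, V = Σ kqᵢ/rᵢ.
Distances from the field point to each charge: r₁ = 1.58 m, r₂ = 2.12 m, r₃ = 2.02 m.
V = k[(5.33×10⁻⁹)/(1.58) + (-6.38×10⁻⁹)/(2.12) + (6.61×10⁻⁹)/(2.02)] = 32.6 V.

32.6 V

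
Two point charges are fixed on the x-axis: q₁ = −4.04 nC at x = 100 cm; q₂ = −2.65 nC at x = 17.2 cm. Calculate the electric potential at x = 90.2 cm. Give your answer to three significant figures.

The total potential is the scalar sum of each charge's contribution, V = Σ kqᵢ/rᵢ.
Distances from the field point to each charge: r₁ = 0.0980 m, r₂ = 0.730 m.
V = k[(-4.04×10⁻⁹)/(0.0980) + (-2.65×10⁻⁹)/(0.730)] = -403 V.

-403 V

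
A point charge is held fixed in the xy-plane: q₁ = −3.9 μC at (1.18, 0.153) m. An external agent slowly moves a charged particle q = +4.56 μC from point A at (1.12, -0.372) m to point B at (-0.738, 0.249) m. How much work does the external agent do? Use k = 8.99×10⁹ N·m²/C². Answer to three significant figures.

0.219 J

For quasistatic motion the external work equals the change in potential energy: W_ext = qΔV = q(V_B − V_A).
At A: distance to the source charge is 0.528 m; V_A = kq₁/r = -6.64×10⁴ V.
At B: distance to the source charge is 1.92 m; V_B = kq₁/r = -1.83×10⁴ V.
ΔV = V_B − V_A = 4.81×10⁴ V.
W_ext = qΔV = (4.56×10⁻⁶ C)(4.81×10⁴ V) = 0.219 J.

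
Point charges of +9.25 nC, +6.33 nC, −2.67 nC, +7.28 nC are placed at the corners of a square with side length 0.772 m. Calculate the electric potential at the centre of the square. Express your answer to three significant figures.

333 V

The total potential is the scalar sum of each charge's contribution, V = Σ kqᵢ/rᵢ.
The distance from each corner to the centre is a√2/2 = 0.546 m.
V = k[(9.25×10⁻⁹)/(0.546) + (6.33×10⁻⁹)/(0.546) + (-2.67×10⁻⁹)/(0.546) + (7.28×10⁻⁹)/(0.546)] = 333 V.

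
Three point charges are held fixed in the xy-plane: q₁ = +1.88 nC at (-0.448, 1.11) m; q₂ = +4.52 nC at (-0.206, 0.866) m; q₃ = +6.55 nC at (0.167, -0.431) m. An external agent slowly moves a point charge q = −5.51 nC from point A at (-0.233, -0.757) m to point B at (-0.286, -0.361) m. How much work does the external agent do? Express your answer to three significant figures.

-1.37×10⁻⁷ J

For quasistatic motion the external work equals the change in potential energy: W_ext = qΔV = q(V_B − V_A).
At A: distances to the source charges are 1.88 m, 1.62 m, 0.516 m; V_A = Σ kqᵢ/rᵢ = 148 V.
At B: distances to the source charges are 1.48 m, 1.23 m, 0.458 m; V_B = Σ kqᵢ/rᵢ = 173 V.
ΔV = V_B − V_A = 24.8 V.
W_ext = qΔV = (-5.51×10⁻⁹ C)(24.8 V) = -1.37×10⁻⁷ J.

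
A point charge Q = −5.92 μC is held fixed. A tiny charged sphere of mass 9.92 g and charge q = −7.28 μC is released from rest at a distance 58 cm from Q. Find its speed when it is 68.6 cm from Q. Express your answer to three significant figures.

4.56 m/s

Only the electrostatic force acts, so mechanical energy is conserved: ½mv² = U₁ − U₂ = kQq(1/r₁ − 1/r₂).
U₁ − U₂ = (8.99×10⁹ N·m²/C²)(-5.92×10⁻⁶ C)(-7.28×10⁻⁶ C)(1/0.580 − 1/0.686) = 0.103 J.
v = √(2·0.103/9.92×10⁻³) = 4.56 m/s.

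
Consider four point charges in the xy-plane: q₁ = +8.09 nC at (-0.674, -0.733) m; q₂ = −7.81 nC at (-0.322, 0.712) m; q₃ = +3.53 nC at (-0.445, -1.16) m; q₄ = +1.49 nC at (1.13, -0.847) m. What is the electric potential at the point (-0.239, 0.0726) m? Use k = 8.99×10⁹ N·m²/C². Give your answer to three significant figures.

The total potential is the scalar sum of each charge's contribution, V = Σ kqᵢ/rᵢ.
Distances from the field point to each charge: r₁ = 0.916 m, r₂ = 0.645 m, r₃ = 1.25 m, r₄ = 1.65 m.
V = k[(8.09×10⁻⁹)/(0.916) + (-7.81×10⁻⁹)/(0.645) + (3.53×10⁻⁹)/(1.25) + (1.49×10⁻⁹)/(1.65)] = 4.06 V.

4.06 V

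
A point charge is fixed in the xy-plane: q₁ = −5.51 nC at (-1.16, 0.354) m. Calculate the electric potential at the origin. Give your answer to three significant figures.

-40.8 V

The total potential is the scalar sum of each charge's contribution, V = Σ kqᵢ/rᵢ.
Distances from the field point to each charge: r₁ = 1.21 m.
V = k[(-5.51×10⁻⁹)/(1.21)] = -40.8 V.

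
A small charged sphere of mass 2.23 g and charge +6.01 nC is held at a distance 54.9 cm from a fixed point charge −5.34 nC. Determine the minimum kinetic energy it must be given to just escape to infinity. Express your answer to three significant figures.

To just escape, total mechanical energy must reach zero at infinity: ½mv²_min + U = 0, so ½mv²_min = −U = |kQq|/r.
|U| = |kQq|/r = (8.99×10⁹ N·m²/C²)(5.34×10⁻⁹)(6.01×10⁻⁹)/(0.549) = 5.26×10⁻⁷ J.

5.26×10⁻⁷ J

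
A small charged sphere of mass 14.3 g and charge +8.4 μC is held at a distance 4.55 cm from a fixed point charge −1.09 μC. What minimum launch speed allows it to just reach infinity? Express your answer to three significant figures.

15.9 m/s

To just escape, total mechanical energy must reach zero at infinity: ½mv²_min + U = 0, so ½mv²_min = −U = |kQq|/r.
|U| = |kQq|/r = (8.99×10⁹ N·m²/C²)(1.09×10⁻⁶)(8.40×10⁻⁶)/(0.0455) = 1.81 J.
v_min = √(2|U|/m) = √(2·1.81/0.0143) = 15.9 m/s.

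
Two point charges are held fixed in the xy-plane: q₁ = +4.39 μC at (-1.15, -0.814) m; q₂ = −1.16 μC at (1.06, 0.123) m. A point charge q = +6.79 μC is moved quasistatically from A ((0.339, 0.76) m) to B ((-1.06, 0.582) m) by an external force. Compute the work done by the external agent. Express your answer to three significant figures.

For quasistatic motion the external work equals the change in potential energy: W_ext = qΔV = q(V_B − V_A).
At A: distances to the source charges are 2.17 m, 0.962 m; V_A = Σ kqᵢ/rᵢ = 7380 V.
At B: distances to the source charges are 1.40 m, 2.17 m; V_B = Σ kqᵢ/rᵢ = 2.34×10⁴ V.
ΔV = V_B − V_A = 1.60×10⁴ V.
W_ext = qΔV = (6.79×10⁻⁶ C)(1.60×10⁴ V) = 0.109 J.

0.109 J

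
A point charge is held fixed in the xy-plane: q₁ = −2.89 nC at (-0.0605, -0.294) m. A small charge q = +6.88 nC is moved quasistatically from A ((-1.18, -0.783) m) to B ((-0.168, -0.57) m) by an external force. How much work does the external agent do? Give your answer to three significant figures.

-4.57×10⁻⁷ J

For quasistatic motion the external work equals the change in potential energy: W_ext = qΔV = q(V_B − V_A).
At A: distance to the source charge is 1.22 m; V_A = kq₁/r = -21.3 V.
At B: distance to the source charge is 0.296 m; V_B = kq₁/r = -87.7 V.
ΔV = V_B − V_A = -66.4 V.
W_ext = qΔV = (6.88×10⁻⁹ C)(-66.4 V) = -4.57×10⁻⁷ J.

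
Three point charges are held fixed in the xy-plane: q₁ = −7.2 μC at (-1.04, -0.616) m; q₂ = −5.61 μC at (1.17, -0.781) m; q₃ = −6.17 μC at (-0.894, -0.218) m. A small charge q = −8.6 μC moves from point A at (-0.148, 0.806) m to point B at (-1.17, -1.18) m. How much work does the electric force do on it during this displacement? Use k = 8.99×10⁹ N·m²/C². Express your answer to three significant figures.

-0.703 J

The work done by the electric force is W_field = −ΔU = −q(V_B − V_A) = q(V_A − V_B).
At A: distances to the source charges are 1.68 m, 2.06 m, 1.27 m; V_A = Σ kqᵢ/rᵢ = -1.07×10⁵ V.
At B: distances to the source charges are 0.579 m, 2.37 m, 1.00 m; V_B = Σ kqᵢ/rᵢ = -1.89×10⁵ V.
ΔV = V_B − V_A = -8.17×10⁴ V.
W_field = −qΔV = −(-8.60×10⁻⁶ C)(-8.17×10⁴ V) = -0.703 J.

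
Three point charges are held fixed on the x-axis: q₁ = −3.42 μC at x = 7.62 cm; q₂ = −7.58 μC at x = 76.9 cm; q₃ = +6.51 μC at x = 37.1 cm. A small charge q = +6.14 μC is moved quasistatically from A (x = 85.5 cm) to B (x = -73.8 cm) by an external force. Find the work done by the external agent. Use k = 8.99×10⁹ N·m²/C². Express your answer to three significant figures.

4.18 J

For quasistatic motion the external work equals the change in potential energy: W_ext = qΔV = q(V_B − V_A).
At A: distances to the source charges are 0.779 m, 0.0860 m, 0.484 m; V_A = Σ kqᵢ/rᵢ = -7.11×10⁵ V.
At B: distances to the source charges are 0.814 m, 1.51 m, 1.11 m; V_B = Σ kqᵢ/rᵢ = -3.02×10⁴ V.
ΔV = V_B − V_A = 6.81×10⁵ V.
W_ext = qΔV = (6.14×10⁻⁶ C)(6.81×10⁵ V) = 4.18 J.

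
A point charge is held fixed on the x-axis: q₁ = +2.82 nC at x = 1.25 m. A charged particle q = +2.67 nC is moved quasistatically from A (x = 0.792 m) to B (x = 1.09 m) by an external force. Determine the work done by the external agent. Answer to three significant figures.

For quasistatic motion the external work equals the change in potential energy: W_ext = qΔV = q(V_B − V_A).
At A: distance to the source charge is 0.458 m; V_A = kq₁/r = 55.4 V.
At B: distance to the source charge is 0.160 m; V_B = kq₁/r = 158 V.
ΔV = V_B − V_A = 103 V.
W_ext = qΔV = (2.67×10⁻⁹ C)(103 V) = 2.75×10⁻⁷ J.

2.75×10⁻⁷ J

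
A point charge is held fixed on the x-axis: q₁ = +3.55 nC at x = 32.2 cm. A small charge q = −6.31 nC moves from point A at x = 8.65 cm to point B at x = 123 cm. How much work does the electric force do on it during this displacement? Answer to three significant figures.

The work done by the electric force is W_field = −ΔU = −q(V_B − V_A) = q(V_A − V_B).
At A: distance to the source charge is 0.235 m; V_A = kq₁/r = 136 V.
At B: distance to the source charge is 0.908 m; V_B = kq₁/r = 35.1 V.
ΔV = V_B − V_A = -100 V.
W_field = −qΔV = −(-6.31×10⁻⁹ C)(-100 V) = -6.33×10⁻⁷ J.

-6.33×10⁻⁷ J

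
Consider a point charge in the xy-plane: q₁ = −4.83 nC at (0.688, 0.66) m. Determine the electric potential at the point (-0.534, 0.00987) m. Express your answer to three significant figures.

Electric potential is a scalar, so the contributions from each charge add algebraically: V = Σ kqᵢ/rᵢ.
Distances from the field point to each charge: r₁ = 1.38 m.
V = k[(-4.83×10⁻⁹)/(1.38)] = -31.4 V.

-31.4 V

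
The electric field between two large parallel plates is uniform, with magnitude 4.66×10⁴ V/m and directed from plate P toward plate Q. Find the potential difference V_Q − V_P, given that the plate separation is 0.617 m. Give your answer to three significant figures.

In a uniform field, potential decreases in the direction of E: ΔV = −E·d for a displacement d parallel to E.
Going from P to Q is a displacement of 0.617 m along the field, so V_Q − V_P = −Ed = -2.88×10⁴ V.

-2.88×10⁴ V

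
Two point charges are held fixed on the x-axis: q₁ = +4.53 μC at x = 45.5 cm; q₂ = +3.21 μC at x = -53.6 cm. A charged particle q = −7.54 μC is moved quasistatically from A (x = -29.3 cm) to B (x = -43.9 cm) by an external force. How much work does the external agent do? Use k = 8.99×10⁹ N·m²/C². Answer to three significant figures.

For quasistatic motion the external work equals the change in potential energy: W_ext = qΔV = q(V_B − V_A).
At A: distances to the source charges are 0.748 m, 0.243 m; V_A = Σ kqᵢ/rᵢ = 1.73×10⁵ V.
At B: distances to the source charges are 0.894 m, 0.0970 m; V_B = Σ kqᵢ/rᵢ = 3.43×10⁵ V.
ΔV = V_B − V_A = 1.70×10⁵ V.
W_ext = qΔV = (-7.54×10⁻⁶ C)(1.70×10⁵ V) = -1.28 J.

-1.28 J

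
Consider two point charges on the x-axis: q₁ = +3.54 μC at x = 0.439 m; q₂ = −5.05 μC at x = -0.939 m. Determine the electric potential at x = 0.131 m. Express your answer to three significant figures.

6.09×10⁴ V

The total potential is the scalar sum of each charge's contribution, V = Σ kqᵢ/rᵢ.
Distances from the field point to each charge: r₁ = 0.308 m, r₂ = 1.07 m.
V = k[(3.54×10⁻⁶)/(0.308) + (-5.05×10⁻⁶)/(1.07)] = 6.09×10⁴ V.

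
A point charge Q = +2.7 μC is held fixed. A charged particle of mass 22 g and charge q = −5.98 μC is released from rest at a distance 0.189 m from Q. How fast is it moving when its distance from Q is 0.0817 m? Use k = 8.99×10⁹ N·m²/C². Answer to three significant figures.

9.58 m/s

Only the electrostatic force acts, so mechanical energy is conserved: ½mv² = U₁ − U₂ = kQq(1/r₁ − 1/r₂).
U₁ − U₂ = (8.99×10⁹ N·m²/C²)(2.70×10⁻⁶ C)(-5.98×10⁻⁶ C)(1/0.189 − 1/0.0817) = 1.01 J.
v = √(2·1.01/0.0220) = 9.58 m/s.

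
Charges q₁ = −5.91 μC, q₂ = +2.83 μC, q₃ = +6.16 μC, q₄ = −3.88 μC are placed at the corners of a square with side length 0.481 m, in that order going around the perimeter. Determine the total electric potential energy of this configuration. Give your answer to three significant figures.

-0.631 J

The work to assemble the configuration equals its total potential energy, U = Σ kqᵢqⱼ/rᵢⱼ over all pairs.
The four side pairs have separation 0.481 m and the two diagonal pairs 0.680 m.
Summing all 6 pair terms gives U = -0.631 J.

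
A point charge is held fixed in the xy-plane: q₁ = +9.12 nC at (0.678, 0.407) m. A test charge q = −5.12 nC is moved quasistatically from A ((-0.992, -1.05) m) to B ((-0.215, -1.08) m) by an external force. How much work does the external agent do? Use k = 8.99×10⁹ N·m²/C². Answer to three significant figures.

For quasistatic motion the external work equals the change in potential energy: W_ext = qΔV = q(V_B − V_A).
At A: distance to the source charge is 2.22 m; V_A = kq₁/r = 37.0 V.
At B: distance to the source charge is 1.73 m; V_B = kq₁/r = 47.3 V.
ΔV = V_B − V_A = 10.3 V.
W_ext = qΔV = (-5.12×10⁻⁹ C)(10.3 V) = -5.26×10⁻⁸ J.

-5.26×10⁻⁸ J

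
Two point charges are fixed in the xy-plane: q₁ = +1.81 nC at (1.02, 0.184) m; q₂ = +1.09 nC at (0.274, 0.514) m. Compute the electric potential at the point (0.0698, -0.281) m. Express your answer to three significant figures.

Electric potential is a scalar, so the contributions from each charge add algebraically: V = Σ kqᵢ/rᵢ.
Distances from the field point to each charge: r₁ = 1.06 m, r₂ = 0.821 m.
V = k[(1.81×10⁻⁹)/(1.06) + (1.09×10⁻⁹)/(0.821)] = 27.3 V.

27.3 V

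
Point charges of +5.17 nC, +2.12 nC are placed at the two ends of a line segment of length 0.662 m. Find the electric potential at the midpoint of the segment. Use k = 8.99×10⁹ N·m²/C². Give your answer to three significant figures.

198 V

Electric potential is a scalar, so the contributions from each charge add algebraically: V = Σ kqᵢ/rᵢ.
Each charge is 0.331 m from the midpoint.
V = k[(5.17×10⁻⁹)/(0.331) + (2.12×10⁻⁹)/(0.331)] = 198 V.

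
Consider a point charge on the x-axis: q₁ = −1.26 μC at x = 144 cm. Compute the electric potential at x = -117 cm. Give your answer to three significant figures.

-4340 V

The total potential is the scalar sum of each charge's contribution, V = Σ kqᵢ/rᵢ.
V = k[(-1.26×10⁻⁶)/(2.61)] = -4340 V.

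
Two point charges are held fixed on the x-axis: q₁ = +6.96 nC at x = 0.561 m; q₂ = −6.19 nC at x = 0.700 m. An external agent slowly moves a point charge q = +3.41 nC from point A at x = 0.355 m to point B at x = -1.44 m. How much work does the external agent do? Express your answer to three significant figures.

For quasistatic motion the external work equals the change in potential energy: W_ext = qΔV = q(V_B − V_A).
At A: distances to the source charges are 0.206 m, 0.345 m; V_A = Σ kqᵢ/rᵢ = 142 V.
At B: distances to the source charges are 2.00 m, 2.14 m; V_B = Σ kqᵢ/rᵢ = 5.27 V.
ΔV = V_B − V_A = -137 V.
W_ext = qΔV = (3.41×10⁻⁹ C)(-137 V) = -4.68×10⁻⁷ J.

-4.68×10⁻⁷ J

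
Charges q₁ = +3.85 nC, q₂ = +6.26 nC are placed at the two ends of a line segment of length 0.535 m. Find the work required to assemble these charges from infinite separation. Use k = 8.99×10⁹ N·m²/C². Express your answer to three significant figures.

4.05×10⁻⁷ J

The work to assemble the configuration equals its total potential energy, U = Σ kqᵢqⱼ/rᵢⱼ over all pairs.
The separation is r = 0.535 m.
U = (4.05×10⁻⁷) = 4.05×10⁻⁷ J.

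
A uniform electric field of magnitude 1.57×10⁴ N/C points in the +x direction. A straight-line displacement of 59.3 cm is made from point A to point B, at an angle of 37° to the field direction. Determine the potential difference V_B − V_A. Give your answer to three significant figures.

Only the component of displacement along E changes the potential: ΔV = −E·d·cosθ.
ΔV = −(1.57×10⁴ V/m)(0.593 m)cos37° = -7440 V.

-7440 V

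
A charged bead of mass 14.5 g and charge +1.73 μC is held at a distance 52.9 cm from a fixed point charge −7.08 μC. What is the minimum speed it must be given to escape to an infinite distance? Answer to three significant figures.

5.36 m/s

To just escape, total mechanical energy must reach zero at infinity: ½mv²_min + U = 0, so ½mv²_min = −U = |kQq|/r.
|U| = |kQq|/r = (8.99×10⁹ N·m²/C²)(7.08×10⁻⁶)(1.73×10⁻⁶)/(0.529) = 0.208 J.
v_min = √(2|U|/m) = √(2·0.208/0.0145) = 5.36 m/s.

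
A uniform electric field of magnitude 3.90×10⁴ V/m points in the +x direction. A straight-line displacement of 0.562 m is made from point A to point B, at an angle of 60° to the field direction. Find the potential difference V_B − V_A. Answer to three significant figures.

-1.10×10⁴ V

Only the component of displacement along E changes the potential: ΔV = −E·d·cosθ.
ΔV = −(3.90×10⁴ V/m)(0.562 m)cos60° = -1.10×10⁴ V.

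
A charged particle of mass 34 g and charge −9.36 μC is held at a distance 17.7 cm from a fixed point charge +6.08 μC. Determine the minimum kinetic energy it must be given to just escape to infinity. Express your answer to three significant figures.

2.89 J

To just escape, total mechanical energy must reach zero at infinity: ½mv²_min + U = 0, so ½mv²_min = −U = |kQq|/r.
|U| = |kQq|/r = (8.99×10⁹ N·m²/C²)(6.08×10⁻⁶)(9.36×10⁻⁶)/(0.177) = 2.89 J.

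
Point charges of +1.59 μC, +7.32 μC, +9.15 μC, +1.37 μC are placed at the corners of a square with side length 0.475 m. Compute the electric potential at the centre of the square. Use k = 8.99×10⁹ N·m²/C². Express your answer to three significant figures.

5.20×10⁵ V

Electric potential is a scalar, so the contributions from each charge add algebraically: V = Σ kqᵢ/rᵢ.
The distance from each corner to the centre is a√2/2 = 0.336 m.
V = k[(1.59×10⁻⁶)/(0.336) + (7.32×10⁻⁶)/(0.336) + (9.15×10⁻⁶)/(0.336) + (1.37×10⁻⁶)/(0.336)] = 5.20×10⁵ V.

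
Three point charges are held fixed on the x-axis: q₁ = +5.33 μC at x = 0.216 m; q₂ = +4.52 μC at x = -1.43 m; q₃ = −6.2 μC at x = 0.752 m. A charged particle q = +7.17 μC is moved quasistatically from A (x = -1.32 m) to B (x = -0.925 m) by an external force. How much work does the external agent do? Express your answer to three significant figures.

For quasistatic motion the external work equals the change in potential energy: W_ext = qΔV = q(V_B − V_A).
At A: distances to the source charges are 1.54 m, 0.110 m, 2.07 m; V_A = Σ kqᵢ/rᵢ = 3.74×10⁵ V.
At B: distances to the source charges are 1.14 m, 0.505 m, 1.68 m; V_B = Σ kqᵢ/rᵢ = 8.92×10⁴ V.
ΔV = V_B − V_A = -2.84×10⁵ V.
W_ext = qΔV = (7.17×10⁻⁶ C)(-2.84×10⁵ V) = -2.04 J.

-2.04 J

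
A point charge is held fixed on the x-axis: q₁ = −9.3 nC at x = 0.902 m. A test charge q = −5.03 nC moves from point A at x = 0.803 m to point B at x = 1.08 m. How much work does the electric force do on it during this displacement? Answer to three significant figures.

1.89×10⁻⁶ J

The work done by the electric force is W_field = −ΔU = −q(V_B − V_A) = q(V_A − V_B).
At A: distance to the source charge is 0.0990 m; V_A = kq₁/r = -845 V.
At B: distance to the source charge is 0.178 m; V_B = kq₁/r = -470 V.
ΔV = V_B − V_A = 375 V.
W_field = −qΔV = −(-5.03×10⁻⁹ C)(375 V) = 1.89×10⁻⁶ J.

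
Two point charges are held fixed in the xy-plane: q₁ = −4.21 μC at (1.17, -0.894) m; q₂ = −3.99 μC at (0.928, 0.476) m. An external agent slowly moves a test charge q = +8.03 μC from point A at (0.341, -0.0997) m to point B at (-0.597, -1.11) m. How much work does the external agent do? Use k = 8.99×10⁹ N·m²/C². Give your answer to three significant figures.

0.313 J

For quasistatic motion the external work equals the change in potential energy: W_ext = qΔV = q(V_B − V_A).
At A: distances to the source charges are 1.15 m, 0.822 m; V_A = Σ kqᵢ/rᵢ = -7.66×10⁴ V.
At B: distances to the source charges are 1.78 m, 2.20 m; V_B = Σ kqᵢ/rᵢ = -3.76×10⁴ V.
ΔV = V_B − V_A = 3.90×10⁴ V.
W_ext = qΔV = (8.03×10⁻⁶ C)(3.90×10⁴ V) = 0.313 J.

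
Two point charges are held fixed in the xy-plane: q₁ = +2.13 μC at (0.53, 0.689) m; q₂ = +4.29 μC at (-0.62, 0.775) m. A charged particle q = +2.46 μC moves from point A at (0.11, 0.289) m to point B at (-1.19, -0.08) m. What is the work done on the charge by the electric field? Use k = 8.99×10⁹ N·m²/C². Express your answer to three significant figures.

The work done by the electric force is W_field = −ΔU = −q(V_B − V_A) = q(V_A − V_B).
At A: distances to the source charges are 0.580 m, 0.877 m; V_A = Σ kqᵢ/rᵢ = 7.70×10⁴ V.
At B: distances to the source charges are 1.88 m, 1.03 m; V_B = Σ kqᵢ/rᵢ = 4.77×10⁴ V.
ΔV = V_B − V_A = -2.93×10⁴ V.
W_field = −qΔV = −(2.46×10⁻⁶ C)(-2.93×10⁴ V) = 0.0721 J.

0.0721 J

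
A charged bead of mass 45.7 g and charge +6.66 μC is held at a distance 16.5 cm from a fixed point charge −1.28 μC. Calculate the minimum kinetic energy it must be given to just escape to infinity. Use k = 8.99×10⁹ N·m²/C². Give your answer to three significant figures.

0.464 J

To just escape, total mechanical energy must reach zero at infinity: ½mv²_min + U = 0, so ½mv²_min = −U = |kQq|/r.
|U| = |kQq|/r = (8.99×10⁹ N·m²/C²)(1.28×10⁻⁶)(6.66×10⁻⁶)/(0.165) = 0.464 J.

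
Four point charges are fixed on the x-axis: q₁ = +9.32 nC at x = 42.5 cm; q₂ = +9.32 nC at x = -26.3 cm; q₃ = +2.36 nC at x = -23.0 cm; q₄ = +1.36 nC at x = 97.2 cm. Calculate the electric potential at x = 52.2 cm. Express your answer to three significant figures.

Electric potential is a scalar, so the contributions from each charge add algebraically: V = Σ kqᵢ/rᵢ.
Distances from the field point to each charge: r₁ = 0.0970 m, r₂ = 0.785 m, r₃ = 0.752 m, r₄ = 0.450 m.
V = k[(9.32×10⁻⁹)/(0.0970) + (9.32×10⁻⁹)/(0.785) + (2.36×10⁻⁹)/(0.752) + (1.36×10⁻⁹)/(0.450)] = 1030 V.

1030 V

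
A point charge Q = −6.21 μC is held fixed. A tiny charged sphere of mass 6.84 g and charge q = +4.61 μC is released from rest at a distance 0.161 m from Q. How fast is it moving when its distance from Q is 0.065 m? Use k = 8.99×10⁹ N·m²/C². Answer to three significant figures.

Only the electrostatic force acts, so mechanical energy is conserved: ½mv² = U₁ − U₂ = kQq(1/r₁ − 1/r₂).
U₁ − U₂ = (8.99×10⁹ N·m²/C²)(-6.21×10⁻⁶ C)(4.61×10⁻⁶ C)(1/0.161 − 1/0.0650) = 2.36 J.
v = √(2·2.36/6.84×10⁻³) = 26.3 m/s.

26.3 m/s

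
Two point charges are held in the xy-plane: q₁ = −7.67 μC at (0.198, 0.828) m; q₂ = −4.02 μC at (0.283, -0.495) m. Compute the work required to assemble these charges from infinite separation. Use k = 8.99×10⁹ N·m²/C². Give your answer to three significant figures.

The work to assemble the configuration equals its total potential energy, U = Σ kqᵢqⱼ/rᵢⱼ over all pairs.
Pair separations: r₁₂ = 1.33 m.
U = (0.209) = 0.209 J.

0.209 J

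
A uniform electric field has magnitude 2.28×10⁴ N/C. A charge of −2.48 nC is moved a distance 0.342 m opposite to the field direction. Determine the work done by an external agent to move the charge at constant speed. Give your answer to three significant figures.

-1.93×10⁻⁵ J

The potential change for a displacement 0.342 m opposite to the field direction is ΔV = +Ed = 7800 V.
W_ext = qΔV = -1.93×10⁻⁵ J.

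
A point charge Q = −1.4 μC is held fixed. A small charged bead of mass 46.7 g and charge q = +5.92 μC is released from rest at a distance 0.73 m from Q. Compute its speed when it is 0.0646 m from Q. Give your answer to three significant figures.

Only the electrostatic force acts, so mechanical energy is conserved: ½mv² = U₁ − U₂ = kQq(1/r₁ − 1/r₂).
U₁ − U₂ = (8.99×10⁹ N·m²/C²)(-1.40×10⁻⁶ C)(5.92×10⁻⁶ C)(1/0.730 − 1/0.0646) = 1.05 J.
v = √(2·1.05/0.0467) = 6.71 m/s.

6.71 m/s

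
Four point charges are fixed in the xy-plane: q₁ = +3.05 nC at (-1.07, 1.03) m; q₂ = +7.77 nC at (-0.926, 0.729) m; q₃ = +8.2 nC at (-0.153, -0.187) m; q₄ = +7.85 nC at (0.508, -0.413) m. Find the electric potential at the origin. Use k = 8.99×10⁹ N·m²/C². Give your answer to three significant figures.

491 V

The total potential is the scalar sum of each charge's contribution, V = Σ kqᵢ/rᵢ.
Distances from the field point to each charge: r₁ = 1.49 m, r₂ = 1.18 m, r₃ = 0.242 m, r₄ = 0.655 m.
V = k[(3.05×10⁻⁹)/(1.49) + (7.77×10⁻⁹)/(1.18) + (8.20×10⁻⁹)/(0.242) + (7.85×10⁻⁹)/(0.655)] = 491 V.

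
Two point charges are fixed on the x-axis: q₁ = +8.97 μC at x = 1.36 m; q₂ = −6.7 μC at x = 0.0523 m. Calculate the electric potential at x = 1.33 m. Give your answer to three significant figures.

The total potential is the scalar sum of each charge's contribution, V = Σ kqᵢ/rᵢ.
Distances from the field point to each charge: r₁ = 0.0300 m, r₂ = 1.28 m.
V = k[(8.97×10⁻⁶)/(0.0300) + (-6.70×10⁻⁶)/(1.28)] = 2.64×10⁶ V.

2.64×10⁶ V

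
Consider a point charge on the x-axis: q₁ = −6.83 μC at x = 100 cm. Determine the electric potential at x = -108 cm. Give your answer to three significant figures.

-2.95×10⁴ V

Electric potential is a scalar, so the contributions from each charge add algebraically: V = Σ kqᵢ/rᵢ.
V = k[(-6.83×10⁻⁶)/(2.08)] = -2.95×10⁴ V.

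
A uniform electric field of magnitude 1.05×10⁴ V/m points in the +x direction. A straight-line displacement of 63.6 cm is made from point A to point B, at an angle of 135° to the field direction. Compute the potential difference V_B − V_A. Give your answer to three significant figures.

4720 V

Only the component of displacement along E changes the potential: ΔV = −E·d·cosθ.
ΔV = −(1.05×10⁴ V/m)(0.636 m)cos135° = 4720 V.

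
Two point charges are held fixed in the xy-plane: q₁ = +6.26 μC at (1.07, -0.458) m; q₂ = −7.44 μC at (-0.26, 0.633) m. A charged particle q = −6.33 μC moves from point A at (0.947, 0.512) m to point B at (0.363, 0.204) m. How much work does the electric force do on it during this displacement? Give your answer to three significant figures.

The work done by the electric force is W_field = −ΔU = −q(V_B − V_A) = q(V_A − V_B).
At A: distances to the source charges are 0.978 m, 1.21 m; V_A = Σ kqᵢ/rᵢ = 2420 V.
At B: distances to the source charges are 0.969 m, 0.756 m; V_B = Σ kqᵢ/rᵢ = -3.03×10⁴ V.
ΔV = V_B − V_A = -3.27×10⁴ V.
W_field = −qΔV = −(-6.33×10⁻⁶ C)(-3.27×10⁴ V) = -0.207 J.

-0.207 J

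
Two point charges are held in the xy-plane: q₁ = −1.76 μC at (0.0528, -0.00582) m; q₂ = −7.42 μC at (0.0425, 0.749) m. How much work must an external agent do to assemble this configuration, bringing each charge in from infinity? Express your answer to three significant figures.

The assembly work is the sum of pairwise potential energies, U = Σ_{i<j} kqᵢqⱼ/rᵢⱼ.
Pair separations: r₁₂ = 0.755 m.
U = (0.156) = 0.156 J.

0.156 J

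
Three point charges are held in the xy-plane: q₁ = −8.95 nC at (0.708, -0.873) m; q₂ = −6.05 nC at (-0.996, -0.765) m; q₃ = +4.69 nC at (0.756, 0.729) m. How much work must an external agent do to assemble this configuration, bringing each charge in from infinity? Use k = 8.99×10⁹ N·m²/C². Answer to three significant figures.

The assembly work is the sum of pairwise potential energies, U = Σ_{i<j} kqᵢqⱼ/rᵢⱼ.
Pair separations: r₁₂ = 1.71 m, r₁₃ = 1.60 m, r₂₃ = 2.30 m.
U = (2.85×10⁻⁷) + (-2.35×10⁻⁷) + (-1.11×10⁻⁷) = -6.11×10⁻⁸ J.

-6.11×10⁻⁸ J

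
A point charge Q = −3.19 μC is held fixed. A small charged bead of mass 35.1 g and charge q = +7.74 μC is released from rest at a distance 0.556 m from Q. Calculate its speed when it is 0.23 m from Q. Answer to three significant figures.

Only the electrostatic force acts, so mechanical energy is conserved: ½mv² = U₁ − U₂ = kQq(1/r₁ − 1/r₂).
U₁ − U₂ = (8.99×10⁹ N·m²/C²)(-3.19×10⁻⁶ C)(7.74×10⁻⁶ C)(1/0.556 − 1/0.230) = 0.566 J.
v = √(2·0.566/0.0351) = 5.68 m/s.

5.68 m/s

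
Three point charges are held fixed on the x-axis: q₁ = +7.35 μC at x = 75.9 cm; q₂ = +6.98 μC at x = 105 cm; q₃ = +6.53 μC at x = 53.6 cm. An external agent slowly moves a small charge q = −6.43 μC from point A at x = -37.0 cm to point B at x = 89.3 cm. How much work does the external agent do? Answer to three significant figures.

For quasistatic motion the external work equals the change in potential energy: W_ext = qΔV = q(V_B − V_A).
At A: distances to the source charges are 1.13 m, 1.42 m, 0.906 m; V_A = Σ kqᵢ/rᵢ = 1.68×10⁵ V.
At B: distances to the source charges are 0.134 m, 0.157 m, 0.357 m; V_B = Σ kqᵢ/rᵢ = 1.06×10⁶ V.
ΔV = V_B − V_A = 8.90×10⁵ V.
W_ext = qΔV = (-6.43×10⁻⁶ C)(8.90×10⁵ V) = -5.72 J.

-5.72 J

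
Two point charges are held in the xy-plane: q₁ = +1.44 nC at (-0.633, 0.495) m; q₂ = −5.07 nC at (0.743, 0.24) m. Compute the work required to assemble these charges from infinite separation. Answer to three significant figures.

The work to assemble the configuration equals its total potential energy, U = Σ kqᵢqⱼ/rᵢⱼ over all pairs.
Pair separations: r₁₂ = 1.40 m.
U = (-4.69×10⁻⁸) = -4.69×10⁻⁸ J.

-4.69×10⁻⁸ J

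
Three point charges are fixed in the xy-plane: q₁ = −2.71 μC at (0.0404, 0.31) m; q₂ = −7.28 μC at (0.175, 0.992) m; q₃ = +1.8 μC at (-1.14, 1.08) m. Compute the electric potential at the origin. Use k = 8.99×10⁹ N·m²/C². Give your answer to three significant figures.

The total potential is the scalar sum of each charge's contribution, V = Σ kqᵢ/rᵢ.
Distances from the field point to each charge: r₁ = 0.313 m, r₂ = 1.01 m, r₃ = 1.57 m.
V = k[(-2.71×10⁻⁶)/(0.313) + (-7.28×10⁻⁶)/(1.01) + (1.80×10⁻⁶)/(1.57)] = -1.33×10⁵ V.

-1.33×10⁵ V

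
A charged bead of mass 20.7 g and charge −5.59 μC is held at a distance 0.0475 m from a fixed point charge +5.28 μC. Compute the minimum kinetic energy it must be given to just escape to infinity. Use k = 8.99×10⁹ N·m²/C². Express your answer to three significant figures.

To just escape, total mechanical energy must reach zero at infinity: ½mv²_min + U = 0, so ½mv²_min = −U = |kQq|/r.
|U| = |kQq|/r = (8.99×10⁹ N·m²/C²)(5.28×10⁻⁶)(5.59×10⁻⁶)/(0.0475) = 5.59 J.

5.59 J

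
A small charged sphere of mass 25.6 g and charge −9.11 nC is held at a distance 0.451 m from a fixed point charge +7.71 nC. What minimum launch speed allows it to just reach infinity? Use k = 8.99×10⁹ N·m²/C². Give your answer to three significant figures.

0.0105 m/s

To just escape, total mechanical energy must reach zero at infinity: ½mv²_min + U = 0, so ½mv²_min = −U = |kQq|/r.
|U| = |kQq|/r = (8.99×10⁹ N·m²/C²)(7.71×10⁻⁹)(9.11×10⁻⁹)/(0.451) = 1.40×10⁻⁶ J.
v_min = √(2|U|/m) = √(2·1.40×10⁻⁶/0.0256) = 0.0105 m/s.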